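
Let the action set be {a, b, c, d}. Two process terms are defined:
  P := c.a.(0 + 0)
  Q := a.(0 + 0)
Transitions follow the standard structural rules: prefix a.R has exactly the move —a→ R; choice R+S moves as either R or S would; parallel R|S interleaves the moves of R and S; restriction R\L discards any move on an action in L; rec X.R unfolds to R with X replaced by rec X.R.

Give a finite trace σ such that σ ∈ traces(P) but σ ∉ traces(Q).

c

Reachable graph of P (3 states):
  s0 = c.a.(0 + 0) has moves -c-> s1
  s1 = a.(0 + 0) has moves -a-> s2
  s2 = 0 + 0 has moves ∅
Reachable graph of Q (2 states):
  t0 = a.(0 + 0) has moves -a-> t1
  t1 = 0 + 0 has moves ∅
Executing c from P (initial set {s0}):
  [1] c ⇒ {s1}
  P completes σ.
Executing c from Q (initial set {t0}):
  [1] c ⇒ ∅  — Q cannot continue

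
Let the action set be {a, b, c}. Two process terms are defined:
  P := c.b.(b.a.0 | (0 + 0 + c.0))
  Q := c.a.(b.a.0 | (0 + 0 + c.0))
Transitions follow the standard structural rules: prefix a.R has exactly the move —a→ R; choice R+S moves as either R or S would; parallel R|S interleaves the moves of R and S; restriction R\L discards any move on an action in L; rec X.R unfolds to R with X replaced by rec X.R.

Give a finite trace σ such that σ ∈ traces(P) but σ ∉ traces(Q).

Reachable graph of P (8 states):
  s0 = c.b.(b.a.0 | (0 + 0 + c.0)) :: ··c··> s1
  s1 = b.(b.a.0 | (0 + 0 + c.0)) :: ··b··> s2
  s2 = b.a.0 | (0 + 0 + c.0) :: ··b··> s3, ··c··> s4
  s3 = a.0 | (0 + 0 + c.0) :: ··a··> s5, ··c··> s6
  s4 = b.a.0 | 0 :: ··b··> s6
  s5 = 0 | (0 + 0 + c.0) :: ··c··> s7
  s6 = a.0 | 0 :: ··a··> s7
  s7 = 0 | 0 :: deadlocked
Reachable graph of Q (8 states):
  t0 = c.a.(b.a.0 | (0 + 0 + c.0)) :: ··c··> t1
  t1 = a.(b.a.0 | (0 + 0 + c.0)) :: ··a··> t2
  t2 = b.a.0 | (0 + 0 + c.0) :: ··b··> t3, ··c··> t4
  t3 = a.0 | (0 + 0 + c.0) :: ··a··> t5, ··c··> t6
  t4 = b.a.0 | 0 :: ··b··> t6
  t5 = 0 | (0 + 0 + c.0) :: ··c··> t7
  t6 = a.0 | 0 :: ··a··> t7
  t7 = 0 | 0 :: deadlocked
Executing cb from P (initial set {s0}):
  after c @ step 1: {s1}
  after b @ step 2: {s2}
  P completes σ.
Executing cb from Q (initial set {t0}):
  after c @ step 1: {t1}
  after b @ step 2: ∅  — Q cannot continue

cb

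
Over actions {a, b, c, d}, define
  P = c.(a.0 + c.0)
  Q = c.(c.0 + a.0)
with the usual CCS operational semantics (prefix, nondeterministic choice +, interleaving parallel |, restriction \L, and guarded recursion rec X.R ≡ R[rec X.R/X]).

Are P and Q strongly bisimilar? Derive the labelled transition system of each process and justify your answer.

P's transition system — 3 states:
  m0 = c.(a.0 + c.0) | =c=> m1
  m1 = a.0 + c.0 | =a=> m2, =c=> m2
  m2 = 0 | ∅
Q's transition system — 3 states:
  n0 = c.(c.0 + a.0) | =c=> n1
  n1 = c.0 + a.0 | =a=> n2, =c=> n2
  n2 = 0 | ∅
Bisimilarity quotient blocks:
  B0 = {m0, n0}
  B1 = {m1, n1}
  B2 = {m2, n2}
m0 ∈ B0, n0 ∈ B0 → same block

YES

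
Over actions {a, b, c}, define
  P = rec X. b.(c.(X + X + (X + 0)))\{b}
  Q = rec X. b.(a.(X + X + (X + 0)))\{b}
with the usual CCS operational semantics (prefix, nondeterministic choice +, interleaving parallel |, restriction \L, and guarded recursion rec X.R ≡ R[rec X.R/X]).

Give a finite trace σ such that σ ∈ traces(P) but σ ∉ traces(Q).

bc

Reachable graph of P (3 states):
  u0 = rec X. b.(c.(X + X + (X + 0)))\{b} :: ··b··> u1
  u1 = (c.((rec X. b.(c.(X + X + (X + 0)))\{b}) + (rec X. b.(c.(X + X + (X + 0)))\{b}) + ((rec X. b.(c.(X + X + (X + 0)))\{b}) + 0)))\{b} :: ··c··> u2
  u2 = ((rec X. b.(c.(X + X + (X + 0)))\{b}) + (rec X. b.(c.(X + X + (X + 0)))\{b}) + ((rec X. b.(c.(X + X + (X + 0)))\{b}) + 0))\{b} :: deadlocked
Reachable graph of Q (3 states):
  v0 = rec X. b.(a.(X + X + (X + 0)))\{b} :: ··b··> v1
  v1 = (a.((rec X. b.(a.(X + X + (X + 0)))\{b}) + (rec X. b.(a.(X + X + (X + 0)))\{b}) + ((rec X. b.(a.(X + X + (X + 0)))\{b}) + 0)))\{b} :: ··a··> v2
  v2 = ((rec X. b.(a.(X + X + (X + 0)))\{b}) + (rec X. b.(a.(X + X + (X + 0)))\{b}) + ((rec X. b.(a.(X + X + (X + 0)))\{b}) + 0))\{b} :: deadlocked
Trace ⟨bc⟩ through P, begin at {u0}:
  [1] b ⇒ {u1}
  [2] c ⇒ {u2}
  ✓ P
Trace ⟨bc⟩ through Q, begin at {v0}:
  [1] b ⇒ {v1}
  [2] c ⇒ ∅ (Q stuck)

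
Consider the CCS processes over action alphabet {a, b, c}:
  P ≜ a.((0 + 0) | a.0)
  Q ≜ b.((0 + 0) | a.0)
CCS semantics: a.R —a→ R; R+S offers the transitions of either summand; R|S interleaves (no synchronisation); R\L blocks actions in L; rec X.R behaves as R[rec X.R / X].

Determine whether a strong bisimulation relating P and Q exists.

not bisimilar

Reachable graph of P (3 states):
  s0 = a.((0 + 0) | a.0) ⊢ ··a··> s1
  s1 = (0 + 0) | a.0 ⊢ ··a··> s2
  s2 = (0 + 0) | 0 ⊢ stopped
Reachable graph of Q (3 states):
  t0 = b.((0 + 0) | a.0) ⊢ ··b··> t1
  t1 = (0 + 0) | a.0 ⊢ ··a··> t2
  t2 = (0 + 0) | 0 ⊢ stopped
Bisimilarity quotient blocks:
  B0 = {s0}
  B1 = {s1, t1}
  B2 = {s2, t2}
  B3 = {t0}
s0 ∈ B0, t0 ∈ B3 → different blocks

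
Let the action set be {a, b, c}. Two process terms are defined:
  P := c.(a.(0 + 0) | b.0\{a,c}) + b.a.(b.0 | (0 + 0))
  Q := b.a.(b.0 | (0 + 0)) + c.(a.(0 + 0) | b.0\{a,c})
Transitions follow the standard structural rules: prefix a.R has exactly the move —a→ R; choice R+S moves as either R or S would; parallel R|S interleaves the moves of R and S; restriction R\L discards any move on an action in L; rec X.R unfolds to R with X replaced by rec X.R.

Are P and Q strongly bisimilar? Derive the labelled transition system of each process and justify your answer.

LTS(P): 8 reachable states
  s0 = c.(a.(0 + 0) | b.0\{a,c}) + b.a.(b.0 | (0 + 0)) :: ··b··> s1, ··c··> s2
  s1 = a.(b.0 | (0 + 0)) :: ··a··> s3
  s2 = a.(0 + 0) | b.0\{a,c} :: ··a··> s4, ··b··> s5
  s3 = b.0 | (0 + 0) :: ··b··> s6
  s4 = (0 + 0) | b.0\{a,c} :: ··b··> s7
  s5 = a.(0 + 0) | 0\{a,c} :: ··a··> s7
  s6 = 0 | (0 + 0) :: ∅
  s7 = (0 + 0) | 0\{a,c} :: ∅
LTS(Q): 8 reachable states
  t0 = b.a.(b.0 | (0 + 0)) + c.(a.(0 + 0) | b.0\{a,c}) :: ··b··> t1, ··c··> t2
  t1 = a.(b.0 | (0 + 0)) :: ··a··> t3
  t2 = a.(0 + 0) | b.0\{a,c} :: ··a··> t4, ··b··> t5
  t3 = b.0 | (0 + 0) :: ··b··> t6
  t4 = (0 + 0) | b.0\{a,c} :: ··b··> t7
  t5 = a.(0 + 0) | 0\{a,c} :: ··a··> t7
  t6 = 0 | (0 + 0) :: ∅
  t7 = (0 + 0) | 0\{a,c} :: ∅
Partition-refinement fixed point:
  B0 = {s0, t0}
  B1 = {s1, t1}
  B2 = {s3, s4, t3, t4}
  B3 = {s6, s7, t6, t7}
  B4 = {s2, t2}
  B5 = {s5, t5}
s0 ∈ B0, t0 ∈ B0 → same block

P ~ Q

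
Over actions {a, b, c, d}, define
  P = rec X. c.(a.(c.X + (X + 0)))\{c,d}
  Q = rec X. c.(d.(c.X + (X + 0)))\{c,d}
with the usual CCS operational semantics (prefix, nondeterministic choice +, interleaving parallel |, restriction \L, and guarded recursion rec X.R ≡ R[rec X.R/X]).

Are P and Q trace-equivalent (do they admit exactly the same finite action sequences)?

P's transition system — 3 states:
  p0 = rec X. c.(a.(c.X + (X + 0)))\{c,d} :: =c=> p1
  p1 = (a.(c.(rec X. c.(a.(c.X + (X + 0)))\{c,d}) + ((rec X. c.(a.(c.X + (X + 0)))\{c,d}) + 0)))\{c,d} :: =a=> p2
  p2 = (c.(rec X. c.(a.(c.X + (X + 0)))\{c,d}) + ((rec X. c.(a.(c.X + (X + 0)))\{c,d}) + 0))\{c,d} :: deadlocked
Q's transition system — 2 states:
  q0 = rec X. c.(d.(c.X + (X + 0)))\{c,d} :: =c=> q1
  q1 = (d.(c.(rec X. c.(d.(c.X + (X + 0)))\{c,d}) + ((rec X. c.(d.(c.X + (X + 0)))\{c,d}) + 0)))\{c,d} :: deadlocked
Trace ⟨ca⟩ through P, begin at {p0}:
  step 1 (c): {p1}
  step 2 (a): {p2}
  — P admits the full trace.
Trace ⟨ca⟩ through Q, begin at {q0}:
  step 1 (c): {q1}
  step 2 (a): ∅  — Q cannot continue

traces(P) ≠ traces(Q) — witness ⟨ca⟩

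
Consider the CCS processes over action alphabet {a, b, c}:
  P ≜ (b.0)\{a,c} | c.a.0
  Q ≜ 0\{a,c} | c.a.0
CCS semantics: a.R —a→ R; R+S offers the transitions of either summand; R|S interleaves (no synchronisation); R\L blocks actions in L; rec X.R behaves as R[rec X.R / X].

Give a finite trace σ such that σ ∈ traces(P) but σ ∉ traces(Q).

b

Reachable graph of P (6 states):
  u0 = (b.0)\{a,c} | c.a.0 ⊢ --b--▸ u1, --c--▸ u2
  u1 = 0\{a,c} | c.a.0 ⊢ --c--▸ u3
  u2 = (b.0)\{a,c} | a.0 ⊢ --a--▸ u4, --b--▸ u3
  u3 = 0\{a,c} | a.0 ⊢ --a--▸ u5
  u4 = (b.0)\{a,c} | 0 ⊢ --b--▸ u5
  u5 = 0\{a,c} | 0 ⊢ (no moves)
Reachable graph of Q (3 states):
  v0 = 0\{a,c} | c.a.0 ⊢ --c--▸ v1
  v1 = 0\{a,c} | a.0 ⊢ --a--▸ v2
  v2 = 0\{a,c} | 0 ⊢ (no moves)
Run σ = ⟨b⟩ on P: start {u0}
  step 1 (b): {u1}
  ✓ P
Run σ = ⟨b⟩ on Q: start {v0}
  step 1 (b): ∅ (Q stuck)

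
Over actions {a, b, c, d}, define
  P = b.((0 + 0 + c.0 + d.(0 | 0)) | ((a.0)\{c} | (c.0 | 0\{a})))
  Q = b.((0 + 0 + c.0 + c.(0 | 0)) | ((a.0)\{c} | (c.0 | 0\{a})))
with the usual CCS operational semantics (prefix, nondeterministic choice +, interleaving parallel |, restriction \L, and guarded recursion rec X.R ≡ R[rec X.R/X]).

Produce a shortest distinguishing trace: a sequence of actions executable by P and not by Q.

bd

LTS(P): 13 reachable states
  u0 = b.((0 + 0 + c.0 + d.(0 | 0)) | ((a.0)\{c} | (c.0 | 0\{a}))) :: ··b··> u1
  u1 = (0 + 0 + c.0 + d.(0 | 0)) | ((a.0)\{c} | (c.0 | 0\{a})) :: ··a··> u2, ··c··> u3, ··c··> u4, ··d··> u5
  u2 = (0 + 0 + c.0 + d.(0 | 0)) | (0\{c} | (c.0 | 0\{a})) :: ··c··> u6, ··c··> u7, ··d··> u8
  u3 = (0 + 0 + c.0 + d.(0 | 0)) | ((a.0)\{c} | (0 | 0\{a})) :: ··a··> u6, ··c··> u9, ··d··> u10
  u4 = 0 | ((a.0)\{c} | (c.0 | 0\{a})) :: ··a··> u7, ··c··> u9
  u5 = 0 | 0 | ((a.0)\{c} | (c.0 | 0\{a})) :: ··a··> u8, ··c··> u10
  u6 = (0 + 0 + c.0 + d.(0 | 0)) | (0\{c} | (0 | 0\{a})) :: ··c··> u11, ··d··> u12
  u7 = 0 | (0\{c} | (c.0 | 0\{a})) :: ··c··> u11
  u8 = 0 | 0 | (0\{c} | (c.0 | 0\{a})) :: ··c··> u12
  u9 = 0 | ((a.0)\{c} | (0 | 0\{a})) :: ··a··> u11
  u10 = 0 | 0 | ((a.0)\{c} | (0 | 0\{a})) :: ··a··> u12
  u11 = 0 | (0\{c} | (0 | 0\{a})) :: ∅
  u12 = 0 | 0 | (0\{c} | (0 | 0\{a})) :: ∅
LTS(Q): 13 reachable states
  v0 = b.((0 + 0 + c.0 + c.(0 | 0)) | ((a.0)\{c} | (c.0 | 0\{a}))) :: ··b··> v1
  v1 = (0 + 0 + c.0 + c.(0 | 0)) | ((a.0)\{c} | (c.0 | 0\{a})) :: ··a··> v2, ··c··> v3, ··c··> v4, ··c··> v5
  v2 = (0 + 0 + c.0 + c.(0 | 0)) | (0\{c} | (c.0 | 0\{a})) :: ··c··> v6, ··c··> v7, ··c··> v8
  v3 = (0 + 0 + c.0 + c.(0 | 0)) | ((a.0)\{c} | (0 | 0\{a})) :: ··a··> v6, ··c··> v10, ··c··> v9
  v4 = 0 | ((a.0)\{c} | (c.0 | 0\{a})) :: ··a··> v7, ··c··> v9
  v5 = 0 | 0 | ((a.0)\{c} | (c.0 | 0\{a})) :: ··a··> v8, ··c··> v10
  v6 = (0 + 0 + c.0 + c.(0 | 0)) | (0\{c} | (0 | 0\{a})) :: ··c··> v11, ··c··> v12
  v7 = 0 | (0\{c} | (c.0 | 0\{a})) :: ··c··> v11
  v8 = 0 | 0 | (0\{c} | (c.0 | 0\{a})) :: ··c··> v12
  v9 = 0 | ((a.0)\{c} | (0 | 0\{a})) :: ··a··> v11
  v10 = 0 | 0 | ((a.0)\{c} | (0 | 0\{a})) :: ··a··> v12
  v11 = 0 | (0\{c} | (0 | 0\{a})) :: ∅
  v12 = 0 | 0 | (0\{c} | (0 | 0\{a})) :: ∅
Trace ⟨bd⟩ through P, begin at {u0}:
  step 1 (b): {u1}
  step 2 (d): {u5}
  — P admits the full trace.
Trace ⟨bd⟩ through Q, begin at {v0}:
  step 1 (b): {v1}
  step 2 (d): ∅  — Q cannot continue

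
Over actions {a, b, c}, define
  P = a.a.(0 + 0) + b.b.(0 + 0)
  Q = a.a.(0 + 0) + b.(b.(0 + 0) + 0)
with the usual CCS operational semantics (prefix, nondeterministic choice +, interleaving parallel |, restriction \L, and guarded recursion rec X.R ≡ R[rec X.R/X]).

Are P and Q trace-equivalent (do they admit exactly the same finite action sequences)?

trace-equivalent

Reachable graph of P (4 states):
  p0 = a.a.(0 + 0) + b.b.(0 + 0) ⊢ --a--▸ p1, --b--▸ p2
  p1 = a.(0 + 0) ⊢ --a--▸ p3
  p2 = b.(0 + 0) ⊢ --b--▸ p3
  p3 = 0 + 0 ⊢ ∅
Reachable graph of Q (4 states):
  q0 = a.a.(0 + 0) + b.(b.(0 + 0) + 0) ⊢ --a--▸ q1, --b--▸ q2
  q1 = a.(0 + 0) ⊢ --a--▸ q3
  q2 = b.(0 + 0) + 0 ⊢ --b--▸ q3
  q3 = 0 + 0 ⊢ ∅
Partition-refinement fixed point:
  B0 = {p0, q0}
  B1 = {p2, q2}
  B2 = {p3, q3}
  B3 = {p1, q1}
p0 ∈ B0, q0 ∈ B0 → same block
Bisimilar ⇒ trace-equivalent.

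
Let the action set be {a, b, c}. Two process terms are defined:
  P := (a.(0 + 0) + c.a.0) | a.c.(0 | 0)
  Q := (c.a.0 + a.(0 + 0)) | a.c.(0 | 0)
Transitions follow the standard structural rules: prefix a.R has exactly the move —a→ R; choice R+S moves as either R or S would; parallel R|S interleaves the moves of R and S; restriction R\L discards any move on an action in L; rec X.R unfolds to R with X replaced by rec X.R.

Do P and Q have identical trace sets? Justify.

trace-equivalent

Reachable graph of P (12 states):
  u0 = (a.(0 + 0) + c.a.0) | a.c.(0 | 0) | -a-> u1, -a-> u2, -c-> u3
  u1 = (0 + 0) | a.c.(0 | 0) | -a-> u4
  u2 = (a.(0 + 0) + c.a.0) | c.(0 | 0) | -a-> u4, -c-> u5, -c-> u6
  u3 = a.0 | a.c.(0 | 0) | -a-> u6, -a-> u7
  u4 = (0 + 0) | c.(0 | 0) | -c-> u8
  u5 = (a.(0 + 0) + c.a.0) | (0 | 0) | -a-> u8, -c-> u9
  u6 = a.0 | c.(0 | 0) | -a-> u10, -c-> u9
  u7 = 0 | a.c.(0 | 0) | -a-> u10
  u8 = (0 + 0) | (0 | 0) | ∅
  u9 = a.0 | (0 | 0) | -a-> u11
  u10 = 0 | c.(0 | 0) | -c-> u11
  u11 = 0 | (0 | 0) | ∅
Reachable graph of Q (12 states):
  v0 = (c.a.0 + a.(0 + 0)) | a.c.(0 | 0) | -a-> v1, -a-> v2, -c-> v3
  v1 = (0 + 0) | a.c.(0 | 0) | -a-> v4
  v2 = (c.a.0 + a.(0 + 0)) | c.(0 | 0) | -a-> v4, -c-> v5, -c-> v6
  v3 = a.0 | a.c.(0 | 0) | -a-> v6, -a-> v7
  v4 = (0 + 0) | c.(0 | 0) | -c-> v8
  v5 = (c.a.0 + a.(0 + 0)) | (0 | 0) | -a-> v8, -c-> v9
  v6 = a.0 | c.(0 | 0) | -a-> v10, -c-> v9
  v7 = 0 | a.c.(0 | 0) | -a-> v10
  v8 = (0 + 0) | (0 | 0) | ∅
  v9 = a.0 | (0 | 0) | -a-> v11
  v10 = 0 | c.(0 | 0) | -c-> v11
  v11 = 0 | (0 | 0) | ∅
Partition-refinement fixed point:
  B0 = {u0, v0}
  B1 = {u2, v2}
  B2 = {u10, u4, v10, v4}
  B3 = {u11, u8, v11, v8}
  B4 = {u5, v5}
  B5 = {u9, v9}
  B6 = {u6, v6}
  B7 = {u3, v3}
  B8 = {u1, u7, v1, v7}
u0 ∈ B0, v0 ∈ B0 → same block
Bisimilar ⇒ trace-equivalent.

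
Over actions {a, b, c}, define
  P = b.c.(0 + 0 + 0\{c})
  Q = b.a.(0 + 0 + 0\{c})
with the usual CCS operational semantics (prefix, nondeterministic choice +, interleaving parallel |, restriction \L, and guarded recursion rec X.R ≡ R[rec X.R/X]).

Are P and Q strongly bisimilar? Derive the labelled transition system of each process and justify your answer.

P ≁ Q

P's transition system — 3 states:
  u0 = b.c.(0 + 0 + 0\{c}) :: —b→ u1
  u1 = c.(0 + 0 + 0\{c}) :: —c→ u2
  u2 = 0 + 0 + 0\{c} :: (no moves)
Q's transition system — 3 states:
  v0 = b.a.(0 + 0 + 0\{c}) :: —b→ v1
  v1 = a.(0 + 0 + 0\{c}) :: —a→ v2
  v2 = 0 + 0 + 0\{c} :: (no moves)
Bisimilarity quotient blocks:
  B0 = {u0}
  B1 = {u1}
  B2 = {u2, v2}
  B3 = {v0}
  B4 = {v1}
u0 ∈ B0, v0 ∈ B3 → different blocks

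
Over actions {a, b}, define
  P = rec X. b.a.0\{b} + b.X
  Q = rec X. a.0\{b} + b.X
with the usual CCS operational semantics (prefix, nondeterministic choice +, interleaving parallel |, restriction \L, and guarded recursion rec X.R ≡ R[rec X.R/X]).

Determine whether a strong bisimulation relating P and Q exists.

Reachable graph of P (3 states):
  s0 = rec X. b.a.0\{b} + b.X | —b→ s0, —b→ s1
  s1 = a.0\{b} | —a→ s2
  s2 = 0\{b} | deadlocked
Reachable graph of Q (2 states):
  t0 = rec X. a.0\{b} + b.X | —a→ t1, —b→ t0
  t1 = 0\{b} | deadlocked
Coarsest stable partition (strong bisimilarity classes):
  B0 = {s0}
  B1 = {s1}
  B2 = {s2, t1}
  B3 = {t0}
s0 ∈ B0, t0 ∈ B3 → different blocks

NO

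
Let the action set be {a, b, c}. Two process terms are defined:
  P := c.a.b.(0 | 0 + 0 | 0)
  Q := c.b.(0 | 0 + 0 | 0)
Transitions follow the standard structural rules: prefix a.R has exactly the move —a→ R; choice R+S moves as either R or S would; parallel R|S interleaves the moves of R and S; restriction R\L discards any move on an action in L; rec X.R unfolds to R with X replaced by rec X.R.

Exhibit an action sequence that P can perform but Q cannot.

ca

P's transition system — 4 states:
  p0 = c.a.b.(0 | 0 + 0 | 0) | ··c··> p1
  p1 = a.b.(0 | 0 + 0 | 0) | ··a··> p2
  p2 = b.(0 | 0 + 0 | 0) | ··b··> p3
  p3 = 0 | 0 + 0 | 0 | deadlocked
Q's transition system — 3 states:
  q0 = c.b.(0 | 0 + 0 | 0) | ··c··> q1
  q1 = b.(0 | 0 + 0 | 0) | ··b··> q2
  q2 = 0 | 0 + 0 | 0 | deadlocked
Run σ = ⟨ca⟩ on P: start {p0}
  after c @ step 1: {p1}
  after a @ step 2: {p2}
  P completes σ.
Run σ = ⟨ca⟩ on Q: start {q0}
  after c @ step 1: {q1}
  after a @ step 2: ∅  — Q cannot continue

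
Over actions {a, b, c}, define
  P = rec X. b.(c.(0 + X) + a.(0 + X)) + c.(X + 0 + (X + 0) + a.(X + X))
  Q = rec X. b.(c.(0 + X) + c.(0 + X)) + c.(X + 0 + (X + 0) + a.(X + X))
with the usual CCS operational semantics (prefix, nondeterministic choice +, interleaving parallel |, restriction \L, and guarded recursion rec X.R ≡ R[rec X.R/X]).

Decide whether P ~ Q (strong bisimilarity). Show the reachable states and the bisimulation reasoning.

Reachable graph of P (5 states):
  p0 = rec X. b.(c.(0 + X) + a.(0 + X)) + c.(X + 0 + (X + 0) + a.(X + X)) ⊢ -b-> p1, -c-> p2
  p1 = c.(0 + (rec X. b.(c.(0 + X) + a.(0 + X)) + c.(X + 0 + (X + 0) + a.(X + X)))) + a.(0 + (rec X. b.(c.(0 + X) + a.(0 + X)) + c.(X + 0 + (X + 0) + a.(X + X)))) ⊢ -a-> p3, -c-> p3
  p2 = (rec X. b.(c.(0 + X) + a.(0 + X)) + c.(X + 0 + (X + 0) + a.(X + X))) + 0 + ((rec X. b.(c.(0 + X) + a.(0 + X)) + c.(X + 0 + (X + 0) + a.(X + X))) + 0) + a.((rec X. b.(c.(0 + X) + a.(0 + X)) + c.(X + 0 + (X + 0) + a.(X + X))) + (rec X. b.(c.(0 + X) + a.(0 + X)) + c.(X + 0 + (X + 0) + a.(X + X)))) ⊢ -a-> p4, -b-> p1, -c-> p2
  p3 = 0 + (rec X. b.(c.(0 + X) + a.(0 + X)) + c.(X + 0 + (X + 0) + a.(X + X))) ⊢ -b-> p1, -c-> p2
  p4 = (rec X. b.(c.(0 + X) + a.(0 + X)) + c.(X + 0 + (X + 0) + a.(X + X))) + (rec X. b.(c.(0 + X) + a.(0 + X)) + c.(X + 0 + (X + 0) + a.(X + X))) ⊢ -b-> p1, -c-> p2
Reachable graph of Q (5 states):
  q0 = rec X. b.(c.(0 + X) + c.(0 + X)) + c.(X + 0 + (X + 0) + a.(X + X)) ⊢ -b-> q1, -c-> q2
  q1 = c.(0 + (rec X. b.(c.(0 + X) + c.(0 + X)) + c.(X + 0 + (X + 0) + a.(X + X)))) + c.(0 + (rec X. b.(c.(0 + X) + c.(0 + X)) + c.(X + 0 + (X + 0) + a.(X + X)))) ⊢ -c-> q3
  q2 = (rec X. b.(c.(0 + X) + c.(0 + X)) + c.(X + 0 + (X + 0) + a.(X + X))) + 0 + ((rec X. b.(c.(0 + X) + c.(0 + X)) + c.(X + 0 + (X + 0) + a.(X + X))) + 0) + a.((rec X. b.(c.(0 + X) + c.(0 + X)) + c.(X + 0 + (X + 0) + a.(X + X))) + (rec X. b.(c.(0 + X) + c.(0 + X)) + c.(X + 0 + (X + 0) + a.(X + X)))) ⊢ -a-> q4, -b-> q1, -c-> q2
  q3 = 0 + (rec X. b.(c.(0 + X) + c.(0 + X)) + c.(X + 0 + (X + 0) + a.(X + X))) ⊢ -b-> q1, -c-> q2
  q4 = (rec X. b.(c.(0 + X) + c.(0 + X)) + c.(X + 0 + (X + 0) + a.(X + X))) + (rec X. b.(c.(0 + X) + c.(0 + X)) + c.(X + 0 + (X + 0) + a.(X + X))) ⊢ -b-> q1, -c-> q2
Partition-refinement fixed point:
  B0 = {p0, p3, p4}
  B1 = {p2}
  B2 = {p1}
  B3 = {q0, q3, q4}
  B4 = {q2}
  B5 = {q1}
p0 ∈ B0, q0 ∈ B3 → different blocks

NO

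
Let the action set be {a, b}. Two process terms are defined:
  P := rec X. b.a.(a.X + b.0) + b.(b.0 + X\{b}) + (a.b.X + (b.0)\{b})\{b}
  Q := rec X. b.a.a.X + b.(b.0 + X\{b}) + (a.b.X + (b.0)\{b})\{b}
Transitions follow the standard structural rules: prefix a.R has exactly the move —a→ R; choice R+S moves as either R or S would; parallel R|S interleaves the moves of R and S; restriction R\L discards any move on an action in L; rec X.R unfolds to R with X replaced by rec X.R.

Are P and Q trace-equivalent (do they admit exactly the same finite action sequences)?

LTS(P): 7 reachable states
  m0 = rec X. b.a.(a.X + b.0) + b.(b.0 + X\{b}) + (a.b.X + (b.0)\{b})\{b} | ··a··> m1, ··b··> m2, ··b··> m3
  m1 = (b.(rec X. b.a.(a.X + b.0) + b.(b.0 + X\{b}) + (a.b.X + (b.0)\{b})\{b}))\{b} | (no moves)
  m2 = a.(a.(rec X. b.a.(a.X + b.0) + b.(b.0 + X\{b}) + (a.b.X + (b.0)\{b})\{b}) + b.0) | ··a··> m4
  m3 = b.0 + (rec X. b.a.(a.X + b.0) + b.(b.0 + X\{b}) + (a.b.X + (b.0)\{b})\{b})\{b} | ··a··> m5, ··b··> m6
  m4 = a.(rec X. b.a.(a.X + b.0) + b.(b.0 + X\{b}) + (a.b.X + (b.0)\{b})\{b}) + b.0 | ··a··> m0, ··b··> m6
  m5 = (b.(rec X. b.a.(a.X + b.0) + b.(b.0 + X\{b}) + (a.b.X + (b.0)\{b})\{b}))\{b}\{b} | (no moves)
  m6 = 0 | (no moves)
LTS(Q): 7 reachable states
  n0 = rec X. b.a.a.X + b.(b.0 + X\{b}) + (a.b.X + (b.0)\{b})\{b} | ··a··> n1, ··b··> n2, ··b··> n3
  n1 = (b.(rec X. b.a.a.X + b.(b.0 + X\{b}) + (a.b.X + (b.0)\{b})\{b}))\{b} | (no moves)
  n2 = a.a.(rec X. b.a.a.X + b.(b.0 + X\{b}) + (a.b.X + (b.0)\{b})\{b}) | ··a··> n4
  n3 = b.0 + (rec X. b.a.a.X + b.(b.0 + X\{b}) + (a.b.X + (b.0)\{b})\{b})\{b} | ··a··> n5, ··b··> n6
  n4 = a.(rec X. b.a.a.X + b.(b.0 + X\{b}) + (a.b.X + (b.0)\{b})\{b}) | ··a··> n0
  n5 = (b.(rec X. b.a.a.X + b.(b.0 + X\{b}) + (a.b.X + (b.0)\{b})\{b}))\{b}\{b} | (no moves)
  n6 = 0 | (no moves)
Trace ⟨bab⟩ through P, begin at {m0}:
  after b @ step 1: {m2, m3}
  after a @ step 2: {m4, m5}
  after b @ step 3: {m6}
  ✓ P
Trace ⟨bab⟩ through Q, begin at {n0}:
  after b @ step 1: {n2, n3}
  after a @ step 2: {n4, n5}
  after b @ step 3: ∅  — Q cannot continue

traces(P) ≠ traces(Q) — witness ⟨bab⟩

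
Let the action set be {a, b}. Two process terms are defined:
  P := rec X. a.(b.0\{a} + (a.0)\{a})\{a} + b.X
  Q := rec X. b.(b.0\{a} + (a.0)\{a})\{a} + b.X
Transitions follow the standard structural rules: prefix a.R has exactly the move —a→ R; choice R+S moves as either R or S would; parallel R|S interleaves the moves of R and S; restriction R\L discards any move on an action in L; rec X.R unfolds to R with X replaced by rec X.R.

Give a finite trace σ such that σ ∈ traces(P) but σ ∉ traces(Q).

a

P's transition system — 3 states:
  m0 = rec X. a.(b.0\{a} + (a.0)\{a})\{a} + b.X has moves ··a··> m1, ··b··> m0
  m1 = (b.0\{a} + (a.0)\{a})\{a} has moves ··b··> m2
  m2 = 0\{a}\{a} has moves (no moves)
Q's transition system — 3 states:
  n0 = rec X. b.(b.0\{a} + (a.0)\{a})\{a} + b.X has moves ··b··> n0, ··b··> n1
  n1 = (b.0\{a} + (a.0)\{a})\{a} has moves ··b··> n2
  n2 = 0\{a}\{a} has moves (no moves)
Trace ⟨a⟩ through P, begin at {m0}:
  after a @ step 1: {m1}
  — P admits the full trace.
Trace ⟨a⟩ through Q, begin at {n0}:
  after a @ step 1: ∅ (Q stuck)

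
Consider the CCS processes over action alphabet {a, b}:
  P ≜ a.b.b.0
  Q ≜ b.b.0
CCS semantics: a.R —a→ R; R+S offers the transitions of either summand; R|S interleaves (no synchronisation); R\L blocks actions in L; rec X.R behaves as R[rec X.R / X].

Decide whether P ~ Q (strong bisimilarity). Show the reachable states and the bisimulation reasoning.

P's transition system — 4 states:
  p0 = a.b.b.0 | -a-> p1
  p1 = b.b.0 | -b-> p2
  p2 = b.0 | -b-> p3
  p3 = 0 | ∅
Q's transition system — 3 states:
  q0 = b.b.0 | -b-> q1
  q1 = b.0 | -b-> q2
  q2 = 0 | ∅
Bisimilarity quotient blocks:
  B0 = {p0}
  B1 = {p1, q0}
  B2 = {p2, q1}
  B3 = {p3, q2}
p0 ∈ B0, q0 ∈ B1 → different blocks

NO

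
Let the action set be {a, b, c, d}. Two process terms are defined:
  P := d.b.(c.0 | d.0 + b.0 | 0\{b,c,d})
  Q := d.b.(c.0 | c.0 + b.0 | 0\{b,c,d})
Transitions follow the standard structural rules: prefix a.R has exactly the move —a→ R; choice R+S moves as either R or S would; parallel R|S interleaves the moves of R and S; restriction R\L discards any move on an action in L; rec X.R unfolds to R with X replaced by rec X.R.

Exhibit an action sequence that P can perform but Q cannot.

Reachable graph of P (7 states):
  m0 = d.b.(c.0 | d.0 + b.0 | 0\{b,c,d}) has moves =d=> m1
  m1 = b.(c.0 | d.0 + b.0 | 0\{b,c,d}) has moves =b=> m2
  m2 = c.0 | d.0 + b.0 | 0\{b,c,d} has moves =b=> m3, =c=> m4, =d=> m5
  m3 = 0 | 0\{b,c,d} has moves ∅
  m4 = 0 | d.0 has moves =d=> m6
  m5 = c.0 | 0 has moves =c=> m6
  m6 = 0 | 0 has moves ∅
Reachable graph of Q (7 states):
  n0 = d.b.(c.0 | c.0 + b.0 | 0\{b,c,d}) has moves =d=> n1
  n1 = b.(c.0 | c.0 + b.0 | 0\{b,c,d}) has moves =b=> n2
  n2 = c.0 | c.0 + b.0 | 0\{b,c,d} has moves =b=> n3, =c=> n4, =c=> n5
  n3 = 0 | 0\{b,c,d} has moves ∅
  n4 = 0 | c.0 has moves =c=> n6
  n5 = c.0 | 0 has moves =c=> n6
  n6 = 0 | 0 has moves ∅
Executing dbd from P (initial set {m0}):
  [1] d ⇒ {m1}
  [2] b ⇒ {m2}
  [3] d ⇒ {m5}
  ✓ P
Executing dbd from Q (initial set {n0}):
  [1] d ⇒ {n1}
  [2] b ⇒ {n2}
  [3] d ⇒ ∅ (Q stuck)

dbd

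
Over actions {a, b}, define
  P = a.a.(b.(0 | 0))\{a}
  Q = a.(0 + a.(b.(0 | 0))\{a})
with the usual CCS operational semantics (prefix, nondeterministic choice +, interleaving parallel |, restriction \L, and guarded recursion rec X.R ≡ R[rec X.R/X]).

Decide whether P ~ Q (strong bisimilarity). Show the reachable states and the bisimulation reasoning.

P ~ Q

Reachable graph of P (4 states):
  u0 = a.a.(b.(0 | 0))\{a} :: ··a··> u1
  u1 = a.(b.(0 | 0))\{a} :: ··a··> u2
  u2 = (b.(0 | 0))\{a} :: ··b··> u3
  u3 = (0 | 0)\{a} :: stopped
Reachable graph of Q (4 states):
  v0 = a.(0 + a.(b.(0 | 0))\{a}) :: ··a··> v1
  v1 = 0 + a.(b.(0 | 0))\{a} :: ··a··> v2
  v2 = (b.(0 | 0))\{a} :: ··b··> v3
  v3 = (0 | 0)\{a} :: stopped
Bisimilarity quotient blocks:
  B0 = {u0, v0}
  B1 = {u1, v1}
  B2 = {u2, v2}
  B3 = {u3, v3}
u0 ∈ B0, v0 ∈ B0 → same block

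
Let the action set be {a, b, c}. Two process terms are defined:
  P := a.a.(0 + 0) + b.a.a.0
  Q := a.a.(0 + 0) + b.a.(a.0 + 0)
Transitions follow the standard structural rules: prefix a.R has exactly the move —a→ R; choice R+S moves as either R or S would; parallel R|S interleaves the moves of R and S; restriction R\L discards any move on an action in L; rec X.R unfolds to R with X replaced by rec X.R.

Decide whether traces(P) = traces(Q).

Reachable graph of P (6 states):
  m0 = a.a.(0 + 0) + b.a.a.0 → --a--▸ m1, --b--▸ m2
  m1 = a.(0 + 0) → --a--▸ m3
  m2 = a.a.0 → --a--▸ m4
  m3 = 0 + 0 → deadlocked
  m4 = a.0 → --a--▸ m5
  m5 = 0 → deadlocked
Reachable graph of Q (6 states):
  n0 = a.a.(0 + 0) + b.a.(a.0 + 0) → --a--▸ n1, --b--▸ n2
  n1 = a.(0 + 0) → --a--▸ n3
  n2 = a.(a.0 + 0) → --a--▸ n4
  n3 = 0 + 0 → deadlocked
  n4 = a.0 + 0 → --a--▸ n5
  n5 = 0 → deadlocked
Bisimilarity quotient blocks:
  B0 = {m0, n0}
  B1 = {m1, m4, n1, n4}
  B2 = {m3, m5, n3, n5}
  B3 = {m2, n2}
m0 ∈ B0, n0 ∈ B0 → same block
Bisimilar ⇒ trace-equivalent.

trace-equivalent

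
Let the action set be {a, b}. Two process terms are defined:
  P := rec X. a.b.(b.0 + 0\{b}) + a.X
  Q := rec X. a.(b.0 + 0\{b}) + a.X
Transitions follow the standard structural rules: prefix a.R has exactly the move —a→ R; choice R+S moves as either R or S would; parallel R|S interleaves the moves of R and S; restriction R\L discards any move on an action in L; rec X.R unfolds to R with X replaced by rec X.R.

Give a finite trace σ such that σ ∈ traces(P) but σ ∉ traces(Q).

abb

Reachable graph of P (4 states):
  u0 = rec X. a.b.(b.0 + 0\{b}) + a.X has moves --a--▸ u0, --a--▸ u1
  u1 = b.(b.0 + 0\{b}) has moves --b--▸ u2
  u2 = b.0 + 0\{b} has moves --b--▸ u3
  u3 = 0 has moves ·
Reachable graph of Q (3 states):
  v0 = rec X. a.(b.0 + 0\{b}) + a.X has moves --a--▸ v0, --a--▸ v1
  v1 = b.0 + 0\{b} has moves --b--▸ v2
  v2 = 0 has moves ·
Trace ⟨abb⟩ through P, begin at {u0}:
  [1] a ⇒ {u0, u1}
  [2] b ⇒ {u2}
  [3] b ⇒ {u3}
  ✓ P
Trace ⟨abb⟩ through Q, begin at {v0}:
  [1] a ⇒ {v0, v1}
  [2] b ⇒ {v2}
  [3] b ⇒ ∅ (Q stuck)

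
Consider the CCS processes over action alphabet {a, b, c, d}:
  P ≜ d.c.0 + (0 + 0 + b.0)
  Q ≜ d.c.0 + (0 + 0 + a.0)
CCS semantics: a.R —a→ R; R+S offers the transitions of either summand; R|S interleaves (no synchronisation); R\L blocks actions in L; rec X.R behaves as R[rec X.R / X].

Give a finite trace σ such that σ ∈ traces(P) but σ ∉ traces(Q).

b

Reachable graph of P (3 states):
  s0 = d.c.0 + (0 + 0 + b.0) ⊢ --b--▸ s1, --d--▸ s2
  s1 = 0 ⊢ stopped
  s2 = c.0 ⊢ --c--▸ s1
Reachable graph of Q (3 states):
  t0 = d.c.0 + (0 + 0 + a.0) ⊢ --a--▸ t1, --d--▸ t2
  t1 = 0 ⊢ stopped
  t2 = c.0 ⊢ --c--▸ t1
Executing b from P (initial set {s0}):
  [1] b ⇒ {s1}
  P completes σ.
Executing b from Q (initial set {t0}):
  [1] b ⇒ ∅ (Q stuck)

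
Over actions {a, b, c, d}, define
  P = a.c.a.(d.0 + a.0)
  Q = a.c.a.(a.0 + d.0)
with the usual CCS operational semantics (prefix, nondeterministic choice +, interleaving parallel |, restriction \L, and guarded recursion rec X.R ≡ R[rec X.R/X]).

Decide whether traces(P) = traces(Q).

YES

LTS(P): 5 reachable states
  u0 = a.c.a.(d.0 + a.0) | ··a··> u1
  u1 = c.a.(d.0 + a.0) | ··c··> u2
  u2 = a.(d.0 + a.0) | ··a··> u3
  u3 = d.0 + a.0 | ··a··> u4, ··d··> u4
  u4 = 0 | deadlocked
LTS(Q): 5 reachable states
  v0 = a.c.a.(a.0 + d.0) | ··a··> v1
  v1 = c.a.(a.0 + d.0) | ··c··> v2
  v2 = a.(a.0 + d.0) | ··a··> v3
  v3 = a.0 + d.0 | ··a··> v4, ··d··> v4
  v4 = 0 | deadlocked
Coarsest stable partition (strong bisimilarity classes):
  B0 = {u0, v0}
  B1 = {u1, v1}
  B2 = {u2, v2}
  B3 = {u3, v3}
  B4 = {u4, v4}
u0 ∈ B0, v0 ∈ B0 → same block
Bisimilar ⇒ trace-equivalent.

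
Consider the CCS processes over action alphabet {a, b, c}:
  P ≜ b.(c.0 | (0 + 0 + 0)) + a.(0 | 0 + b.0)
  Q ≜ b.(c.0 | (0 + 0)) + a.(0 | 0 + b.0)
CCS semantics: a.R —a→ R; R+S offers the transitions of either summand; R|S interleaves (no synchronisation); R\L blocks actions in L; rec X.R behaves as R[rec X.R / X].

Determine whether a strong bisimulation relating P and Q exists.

P's transition system — 5 states:
  s0 = b.(c.0 | (0 + 0 + 0)) + a.(0 | 0 + b.0) :: -a-> s1, -b-> s2
  s1 = 0 | 0 + b.0 :: -b-> s3
  s2 = c.0 | (0 + 0 + 0) :: -c-> s4
  s3 = 0 :: (no moves)
  s4 = 0 | (0 + 0 + 0) :: (no moves)
Q's transition system — 5 states:
  t0 = b.(c.0 | (0 + 0)) + a.(0 | 0 + b.0) :: -a-> t1, -b-> t2
  t1 = 0 | 0 + b.0 :: -b-> t3
  t2 = c.0 | (0 + 0) :: -c-> t4
  t3 = 0 :: (no moves)
  t4 = 0 | (0 + 0) :: (no moves)
Partition-refinement fixed point:
  B0 = {s0, t0}
  B1 = {s1, t1}
  B2 = {s3, s4, t3, t4}
  B3 = {s2, t2}
s0 ∈ B0, t0 ∈ B0 → same block

P ~ Q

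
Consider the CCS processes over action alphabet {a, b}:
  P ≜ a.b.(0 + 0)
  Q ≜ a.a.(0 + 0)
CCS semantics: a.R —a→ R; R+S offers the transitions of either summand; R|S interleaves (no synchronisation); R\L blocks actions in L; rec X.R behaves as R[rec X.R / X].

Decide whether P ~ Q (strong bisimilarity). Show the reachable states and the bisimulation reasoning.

Reachable graph of P (3 states):
  m0 = a.b.(0 + 0) has moves -a-> m1
  m1 = b.(0 + 0) has moves -b-> m2
  m2 = 0 + 0 has moves deadlocked
Reachable graph of Q (3 states):
  n0 = a.a.(0 + 0) has moves -a-> n1
  n1 = a.(0 + 0) has moves -a-> n2
  n2 = 0 + 0 has moves deadlocked
Bisimilarity quotient blocks:
  B0 = {m0}
  B1 = {m1}
  B2 = {m2, n2}
  B3 = {n0}
  B4 = {n1}
m0 ∈ B0, n0 ∈ B3 → different blocks

P ≁ Q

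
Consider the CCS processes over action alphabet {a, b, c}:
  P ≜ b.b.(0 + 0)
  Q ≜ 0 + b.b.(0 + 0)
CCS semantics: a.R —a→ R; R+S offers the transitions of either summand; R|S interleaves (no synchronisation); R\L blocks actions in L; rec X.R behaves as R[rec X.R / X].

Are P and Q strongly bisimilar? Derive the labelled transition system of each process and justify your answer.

YES

Reachable graph of P (3 states):
  u0 = b.b.(0 + 0) | —b→ u1
  u1 = b.(0 + 0) | —b→ u2
  u2 = 0 + 0 | stopped
Reachable graph of Q (3 states):
  v0 = 0 + b.b.(0 + 0) | —b→ v1
  v1 = b.(0 + 0) | —b→ v2
  v2 = 0 + 0 | stopped
Partition-refinement fixed point:
  B0 = {u0, v0}
  B1 = {u1, v1}
  B2 = {u2, v2}
u0 ∈ B0, v0 ∈ B0 → same block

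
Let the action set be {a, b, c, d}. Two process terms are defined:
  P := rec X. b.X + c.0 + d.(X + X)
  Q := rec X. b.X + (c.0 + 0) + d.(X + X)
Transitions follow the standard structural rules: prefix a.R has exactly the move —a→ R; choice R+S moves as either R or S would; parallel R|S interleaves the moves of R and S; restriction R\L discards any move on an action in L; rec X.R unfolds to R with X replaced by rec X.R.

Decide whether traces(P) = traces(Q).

LTS(P): 3 reachable states
  m0 = rec X. b.X + c.0 + d.(X + X) has moves ··b··> m0, ··c··> m1, ··d··> m2
  m1 = 0 has moves stopped
  m2 = (rec X. b.X + c.0 + d.(X + X)) + (rec X. b.X + c.0 + d.(X + X)) has moves ··b··> m0, ··c··> m1, ··d··> m2
LTS(Q): 3 reachable states
  n0 = rec X. b.X + (c.0 + 0) + d.(X + X) has moves ··b··> n0, ··c··> n1, ··d··> n2
  n1 = 0 has moves stopped
  n2 = (rec X. b.X + (c.0 + 0) + d.(X + X)) + (rec X. b.X + (c.0 + 0) + d.(X + X)) has moves ··b··> n0, ··c··> n1, ··d··> n2
Coarsest stable partition (strong bisimilarity classes):
  B0 = {m0, m2, n0, n2}
  B1 = {m1, n1}
m0 ∈ B0, n0 ∈ B0 → same block
Bisimilar ⇒ trace-equivalent.

trace-equivalent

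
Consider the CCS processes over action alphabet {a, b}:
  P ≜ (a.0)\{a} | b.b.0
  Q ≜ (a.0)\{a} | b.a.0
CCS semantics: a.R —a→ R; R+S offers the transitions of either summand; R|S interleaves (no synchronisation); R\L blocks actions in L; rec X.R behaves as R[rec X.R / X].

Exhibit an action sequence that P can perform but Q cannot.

P's transition system — 3 states:
  m0 = (a.0)\{a} | b.b.0 → -b-> m1
  m1 = (a.0)\{a} | b.0 → -b-> m2
  m2 = (a.0)\{a} | 0 → deadlocked
Q's transition system — 3 states:
  n0 = (a.0)\{a} | b.a.0 → -b-> n1
  n1 = (a.0)\{a} | a.0 → -a-> n2
  n2 = (a.0)\{a} | 0 → deadlocked
Run σ = ⟨bb⟩ on P: start {m0}
  [1] b ⇒ {m1}
  [2] b ⇒ {m2}
  — P admits the full trace.
Run σ = ⟨bb⟩ on Q: start {n0}
  [1] b ⇒ {n1}
  [2] b ⇒ no successor for Q

bb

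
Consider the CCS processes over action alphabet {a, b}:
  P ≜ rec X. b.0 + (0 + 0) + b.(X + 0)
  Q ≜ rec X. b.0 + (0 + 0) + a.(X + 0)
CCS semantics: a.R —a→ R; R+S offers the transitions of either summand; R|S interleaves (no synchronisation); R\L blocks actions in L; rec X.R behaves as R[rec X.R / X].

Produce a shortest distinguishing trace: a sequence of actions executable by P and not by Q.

P's transition system — 3 states:
  p0 = rec X. b.0 + (0 + 0) + b.(X + 0) | -b-> p1, -b-> p2
  p1 = (rec X. b.0 + (0 + 0) + b.(X + 0)) + 0 | -b-> p1, -b-> p2
  p2 = 0 | stopped
Q's transition system — 3 states:
  q0 = rec X. b.0 + (0 + 0) + a.(X + 0) | -a-> q1, -b-> q2
  q1 = (rec X. b.0 + (0 + 0) + a.(X + 0)) + 0 | -a-> q1, -b-> q2
  q2 = 0 | stopped
Executing bb from P (initial set {p0}):
  [1] b ⇒ {p1, p2}
  [2] b ⇒ {p1, p2}
  — P admits the full trace.
Executing bb from Q (initial set {q0}):
  [1] b ⇒ {q2}
  [2] b ⇒ no successor for Q

bb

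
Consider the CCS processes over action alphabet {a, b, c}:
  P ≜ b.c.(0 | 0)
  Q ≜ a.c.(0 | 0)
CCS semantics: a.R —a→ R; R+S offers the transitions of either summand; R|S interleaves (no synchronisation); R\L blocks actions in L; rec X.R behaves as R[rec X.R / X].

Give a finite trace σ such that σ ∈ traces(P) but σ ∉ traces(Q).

b

LTS(P): 3 reachable states
  s0 = b.c.(0 | 0) :: ··b··> s1
  s1 = c.(0 | 0) :: ··c··> s2
  s2 = 0 | 0 :: deadlocked
LTS(Q): 3 reachable states
  t0 = a.c.(0 | 0) :: ··a··> t1
  t1 = c.(0 | 0) :: ··c··> t2
  t2 = 0 | 0 :: deadlocked
Trace ⟨b⟩ through P, begin at {s0}:
  after b @ step 1: {s1}
  ✓ P
Trace ⟨b⟩ through Q, begin at {t0}:
  after b @ step 1: ∅ (Q stuck)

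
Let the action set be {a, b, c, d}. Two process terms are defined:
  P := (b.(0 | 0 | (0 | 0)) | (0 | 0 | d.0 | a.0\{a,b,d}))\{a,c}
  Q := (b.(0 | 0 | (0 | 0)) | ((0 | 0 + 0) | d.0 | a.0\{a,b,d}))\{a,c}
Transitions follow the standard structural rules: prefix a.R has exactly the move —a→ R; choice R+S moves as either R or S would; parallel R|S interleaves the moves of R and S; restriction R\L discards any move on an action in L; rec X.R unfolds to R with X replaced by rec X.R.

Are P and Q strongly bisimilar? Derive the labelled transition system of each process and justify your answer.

LTS(P): 4 reachable states
  m0 = (b.(0 | 0 | (0 | 0)) | (0 | 0 | d.0 | a.0\{a,b,d}))\{a,c} has moves =b=> m1, =d=> m2
  m1 = (0 | 0 | (0 | 0) | (0 | 0 | d.0 | a.0\{a,b,d}))\{a,c} has moves =d=> m3
  m2 = (b.(0 | 0 | (0 | 0)) | (0 | 0 | 0 | a.0\{a,b,d}))\{a,c} has moves =b=> m3
  m3 = (0 | 0 | (0 | 0) | (0 | 0 | 0 | a.0\{a,b,d}))\{a,c} has moves deadlocked
LTS(Q): 4 reachable states
  n0 = (b.(0 | 0 | (0 | 0)) | ((0 | 0 + 0) | d.0 | a.0\{a,b,d}))\{a,c} has moves =b=> n1, =d=> n2
  n1 = (0 | 0 | (0 | 0) | ((0 | 0 + 0) | d.0 | a.0\{a,b,d}))\{a,c} has moves =d=> n3
  n2 = (b.(0 | 0 | (0 | 0)) | ((0 | 0 + 0) | 0 | a.0\{a,b,d}))\{a,c} has moves =b=> n3
  n3 = (0 | 0 | (0 | 0) | ((0 | 0 + 0) | 0 | a.0\{a,b,d}))\{a,c} has moves deadlocked
Coarsest stable partition (strong bisimilarity classes):
  B0 = {m0, n0}
  B1 = {m2, n2}
  B2 = {m3, n3}
  B3 = {m1, n1}
m0 ∈ B0, n0 ∈ B0 → same block

YES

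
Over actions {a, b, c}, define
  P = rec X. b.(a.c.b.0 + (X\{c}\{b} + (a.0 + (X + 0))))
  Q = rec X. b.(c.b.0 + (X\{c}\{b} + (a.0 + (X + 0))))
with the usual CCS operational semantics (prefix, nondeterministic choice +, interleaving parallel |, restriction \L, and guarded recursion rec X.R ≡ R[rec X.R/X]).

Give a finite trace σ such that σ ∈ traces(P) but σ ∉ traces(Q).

LTS(P): 5 reachable states
  s0 = rec X. b.(a.c.b.0 + (X\{c}\{b} + (a.0 + (X + 0)))) | —b→ s1
  s1 = a.c.b.0 + ((rec X. b.(a.c.b.0 + (X\{c}\{b} + (a.0 + (X + 0)))))\{c}\{b} + (a.0 + ((rec X. b.(a.c.b.0 + (X\{c}\{b} + (a.0 + (X + 0))))) + 0))) | —a→ s2, —a→ s3, —b→ s1
  s2 = 0 | ·
  s3 = c.b.0 | —c→ s4
  s4 = b.0 | —b→ s2
LTS(Q): 4 reachable states
  t0 = rec X. b.(c.b.0 + (X\{c}\{b} + (a.0 + (X + 0)))) | —b→ t1
  t1 = c.b.0 + ((rec X. b.(c.b.0 + (X\{c}\{b} + (a.0 + (X + 0)))))\{c}\{b} + (a.0 + ((rec X. b.(c.b.0 + (X\{c}\{b} + (a.0 + (X + 0))))) + 0))) | —a→ t2, —b→ t1, —c→ t3
  t2 = 0 | ·
  t3 = b.0 | —b→ t2
Run σ = ⟨bac⟩ on P: start {s0}
  [1] b ⇒ {s1}
  [2] a ⇒ {s2, s3}
  [3] c ⇒ {s4}
  — P admits the full trace.
Run σ = ⟨bac⟩ on Q: start {t0}
  [1] b ⇒ {t1}
  [2] a ⇒ {t2}
  [3] c ⇒ no successor for Q

bac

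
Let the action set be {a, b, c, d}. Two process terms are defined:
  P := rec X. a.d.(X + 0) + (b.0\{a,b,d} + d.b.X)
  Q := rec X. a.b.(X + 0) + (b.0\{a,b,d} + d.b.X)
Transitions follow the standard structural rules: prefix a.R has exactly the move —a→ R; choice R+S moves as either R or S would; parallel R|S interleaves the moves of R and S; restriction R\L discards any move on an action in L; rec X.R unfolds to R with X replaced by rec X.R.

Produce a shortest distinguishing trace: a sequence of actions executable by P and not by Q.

ad

Reachable graph of P (5 states):
  u0 = rec X. a.d.(X + 0) + (b.0\{a,b,d} + d.b.X) has moves =a=> u1, =b=> u2, =d=> u3
  u1 = d.((rec X. a.d.(X + 0) + (b.0\{a,b,d} + d.b.X)) + 0) has moves =d=> u4
  u2 = 0\{a,b,d} has moves stopped
  u3 = b.(rec X. a.d.(X + 0) + (b.0\{a,b,d} + d.b.X)) has moves =b=> u0
  u4 = (rec X. a.d.(X + 0) + (b.0\{a,b,d} + d.b.X)) + 0 has moves =a=> u1, =b=> u2, =d=> u3
Reachable graph of Q (5 states):
  v0 = rec X. a.b.(X + 0) + (b.0\{a,b,d} + d.b.X) has moves =a=> v1, =b=> v2, =d=> v3
  v1 = b.((rec X. a.b.(X + 0) + (b.0\{a,b,d} + d.b.X)) + 0) has moves =b=> v4
  v2 = 0\{a,b,d} has moves stopped
  v3 = b.(rec X. a.b.(X + 0) + (b.0\{a,b,d} + d.b.X)) has moves =b=> v0
  v4 = (rec X. a.b.(X + 0) + (b.0\{a,b,d} + d.b.X)) + 0 has moves =a=> v1, =b=> v2, =d=> v3
Run σ = ⟨ad⟩ on P: start {u0}
  after a @ step 1: {u1}
  after d @ step 2: {u4}
  ✓ P
Run σ = ⟨ad⟩ on Q: start {v0}
  after a @ step 1: {v1}
  after d @ step 2: no successor for Q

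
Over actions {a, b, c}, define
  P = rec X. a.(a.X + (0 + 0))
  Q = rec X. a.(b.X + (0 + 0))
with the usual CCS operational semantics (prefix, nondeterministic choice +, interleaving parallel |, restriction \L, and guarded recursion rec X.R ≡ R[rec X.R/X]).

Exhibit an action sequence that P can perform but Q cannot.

P's transition system — 2 states:
  m0 = rec X. a.(a.X + (0 + 0)) | —a→ m1
  m1 = a.(rec X. a.(a.X + (0 + 0))) + (0 + 0) | —a→ m0
Q's transition system — 2 states:
  n0 = rec X. a.(b.X + (0 + 0)) | —a→ n1
  n1 = b.(rec X. a.(b.X + (0 + 0))) + (0 + 0) | —b→ n0
Trace ⟨aa⟩ through P, begin at {m0}:
  [1] a ⇒ {m1}
  [2] a ⇒ {m0}
  P completes σ.
Trace ⟨aa⟩ through Q, begin at {n0}:
  [1] a ⇒ {n1}
  [2] a ⇒ ∅ (Q stuck)

aa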